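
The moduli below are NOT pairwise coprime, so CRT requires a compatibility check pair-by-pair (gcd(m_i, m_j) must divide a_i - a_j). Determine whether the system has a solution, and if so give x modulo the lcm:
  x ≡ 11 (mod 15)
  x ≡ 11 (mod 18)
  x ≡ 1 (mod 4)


Moduli 15, 18, 4 are not pairwise coprime, so CRT works modulo lcm(m_i) when all pairwise compatibility conditions hold.
Pairwise compatibility: gcd(m_i, m_j) must divide a_i - a_j for every pair.
Merge one congruence at a time:
  Start: x ≡ 11 (mod 15).
  Combine with x ≡ 11 (mod 18): gcd(15, 18) = 3; 11 - 11 = 0, which IS divisible by 3, so compatible.
    Write x = 11 + 15·t and substitute into x ≡ 11 (mod 18): 15·t ≡ 11 − 11 = 0 (mod 18).
    Divide the congruence (and modulus) by g = 3: 5·t ≡ 0 (mod 6).
    The inverse of 5 mod 6 is 5 (since 5·5 = 25 = 4·6 + 1), so t ≡ 5·0 = 0 ≡ 0 (mod 6).
    Then x = 11 + 15·0 = 11, valid modulo lcm(15, 18) = 90: x ≡ 11 (mod 90).
  Combine with x ≡ 1 (mod 4): gcd(90, 4) = 2; 1 - 11 = -10, which IS divisible by 2, so compatible.
    Write x = 11 + 90·t and substitute into x ≡ 1 (mod 4): 90·t ≡ 1 − 11 = -10 (mod 4).
    Divide the congruence (and modulus) by g = 2: 45·t ≡ -5 (mod 2).
    Reduce coefficients mod 2: 1·t ≡ 1 (mod 2).
    So t ≡ 1 (mod 2).
    Then x = 11 + 90·1 = 101, valid modulo lcm(90, 4) = 180: x ≡ 101 (mod 180).
Verify: 101 mod 15 = 11, 101 mod 18 = 11, 101 mod 4 = 1.

x ≡ 101 (mod 180).


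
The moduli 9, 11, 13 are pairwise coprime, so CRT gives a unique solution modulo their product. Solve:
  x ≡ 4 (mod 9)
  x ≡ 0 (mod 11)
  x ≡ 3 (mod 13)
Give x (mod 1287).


Moduli 9, 11, 13 are pairwise coprime; by CRT there is a unique solution modulo M = 9 · 11 · 13 = 1287.
Solve pairwise, accumulating the modulus:
  Start with x ≡ 4 (mod 9).
  Combine with x ≡ 0 (mod 11): since gcd(9, 11) = 1, we get a unique residue mod 99.
    Write x = 4 + 9·t and substitute into x ≡ 0 (mod 11): 9·t ≡ 0 − 4 = -4 (mod 11).
    Reduce coefficients mod 11: 9·t ≡ 7 (mod 11).
    The inverse of 9 mod 11 is 5 (since 9·5 = 45 = 4·11 + 1), so t ≡ 5·7 = 35 ≡ 2 (mod 11).
    Then x = 4 + 9·2 = 22, valid modulo lcm(9, 11) = 99: x ≡ 22 (mod 99).
  Combine with x ≡ 3 (mod 13): since gcd(99, 13) = 1, we get a unique residue mod 1287.
    Write x = 22 + 99·t and substitute into x ≡ 3 (mod 13): 99·t ≡ 3 − 22 = -19 (mod 13).
    Reduce coefficients mod 13: 8·t ≡ 7 (mod 13).
    The inverse of 8 mod 13 is 5 (since 8·5 = 40 = 3·13 + 1), so t ≡ 5·7 = 35 ≡ 9 (mod 13).
    Then x = 22 + 99·9 = 913, valid modulo lcm(99, 13) = 1287: x ≡ 913 (mod 1287).
Verify: 913 mod 9 = 4 ✓, 913 mod 11 = 0 ✓, 913 mod 13 = 3 ✓.

x ≡ 913 (mod 1287).


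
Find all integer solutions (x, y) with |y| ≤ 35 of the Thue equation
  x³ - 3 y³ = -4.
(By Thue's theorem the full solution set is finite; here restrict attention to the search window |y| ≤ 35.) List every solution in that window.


The equation is x³ - 3y³ = -4. For fixed y, x³ = 3·y³ − 4, so a solution requires the RHS to be a perfect cube.
Strategy: iterate y from -35 to 35, compute RHS = 3·y³ − 4, and check whether it is a (positive or negative) perfect cube.
Check small values of y:
  y = 0: RHS = -4 is not a perfect cube.
  y = 1: RHS = -1 = (-1)³ ⇒ x = -1 works.
  y = -1: RHS = -7 is not a perfect cube.
  y = 2: RHS = 20 is not a perfect cube.
  y = -2: RHS = -28 is not a perfect cube.
  y = 3: RHS = 77 is not a perfect cube.
  y = -3: RHS = -85 is not a perfect cube.
Continuing the search up to |y| = 35 finds no further solutions beyond those listed.
Collected solutions: (-1, 1).

Solutions (with |y| ≤ 35): (-1, 1).


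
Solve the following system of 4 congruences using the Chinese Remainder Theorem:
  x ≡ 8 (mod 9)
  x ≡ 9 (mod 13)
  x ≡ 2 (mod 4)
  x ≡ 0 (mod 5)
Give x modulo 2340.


Product of moduli M = 9 · 13 · 4 · 5 = 2340.
Merge one congruence at a time:
  Start: x ≡ 8 (mod 9).
  Combine with x ≡ 9 (mod 13); new modulus lcm = 117.
    Write x = 8 + 9·t and substitute into x ≡ 9 (mod 13): 9·t ≡ 9 − 8 = 1 (mod 13).
    The inverse of 9 mod 13 is 3 (since 9·3 = 27 = 2·13 + 1), so t ≡ 3·1 = 3 ≡ 3 (mod 13).
    Then x = 8 + 9·3 = 35, valid modulo lcm(9, 13) = 117: x ≡ 35 (mod 117).
  Combine with x ≡ 2 (mod 4); new modulus lcm = 468.
    Write x = 35 + 117·t and substitute into x ≡ 2 (mod 4): 117·t ≡ 2 − 35 = -33 (mod 4).
    Reduce coefficients mod 4: 1·t ≡ 3 (mod 4).
    So t ≡ 3 (mod 4).
    Then x = 35 + 117·3 = 386, valid modulo lcm(117, 4) = 468: x ≡ 386 (mod 468).
  Combine with x ≡ 0 (mod 5); new modulus lcm = 2340.
    Write x = 386 + 468·t and substitute into x ≡ 0 (mod 5): 468·t ≡ 0 − 386 = -386 (mod 5).
    Reduce coefficients mod 5: 3·t ≡ 4 (mod 5).
    The inverse of 3 mod 5 is 2 (since 3·2 = 6 = 1·5 + 1), so t ≡ 2·4 = 8 ≡ 3 (mod 5).
    Then x = 386 + 468·3 = 1790, valid modulo lcm(468, 5) = 2340: x ≡ 1790 (mod 2340).
Verify against each original: 1790 mod 9 = 8, 1790 mod 13 = 9, 1790 mod 4 = 2, 1790 mod 5 = 0.

x ≡ 1790 (mod 2340).


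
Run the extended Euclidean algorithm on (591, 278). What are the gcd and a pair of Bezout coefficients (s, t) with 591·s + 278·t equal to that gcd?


Euclidean algorithm on (591, 278) — divide until remainder is 0:
  591 = 2 · 278 + 35
  278 = 7 · 35 + 33
  35 = 1 · 33 + 2
  33 = 16 · 2 + 1
  2 = 2 · 1 + 0
gcd(591, 278) = 1.
Track Bezout coefficients alongside the remainders: start with r₀ = 591 = a·1 + b·0 (s = 1, t = 0) and r₁ = 278 = a·0 + b·1 (s = 0, t = 1); each new remainder r_{k+1} = r_{k-1} − q_k·r_k inherits s_{k+1} = s_{k-1} − q_k·s_k, t_{k+1} = t_{k-1} − q_k·t_k, so r_k = a·s_k + b·t_k at every step:
  q = 2: r = 35, s = 1 − 2·0 = 1, t = 0 − 2·1 = -2  (check: 591·1 + 278·(-2) = 35)
  q = 7: r = 33, s = 0 − 7·1 = -7, t = 1 − 7·(-2) = 15  (check: 591·(-7) + 278·15 = 33)
  q = 1: r = 2, s = 1 − 1·(-7) = 8, t = -2 − 1·15 = -17  (check: 591·8 + 278·(-17) = 2)
  q = 16: r = 1, s = -7 − 16·8 = -135, t = 15 − 16·(-17) = 287  (check: 591·(-135) + 278·287 = 1)
The row with r = 1 (the gcd) gives the Bezout coefficients s = -135, t = 287.
Result: 591 · (-135) + 278 · (287) = 1.

gcd(591, 278) = 1; s = -135, t = 287 (check: 591·(-135) + 278·287 = 1).


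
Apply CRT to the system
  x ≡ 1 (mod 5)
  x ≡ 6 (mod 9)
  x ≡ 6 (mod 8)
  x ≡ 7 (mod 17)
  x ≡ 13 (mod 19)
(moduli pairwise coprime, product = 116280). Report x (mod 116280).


Product of moduli M = 5 · 9 · 8 · 17 · 19 = 116280.
Merge one congruence at a time:
  Start: x ≡ 1 (mod 5).
  Combine with x ≡ 6 (mod 9); new modulus lcm = 45.
    Write x = 1 + 5·t and substitute into x ≡ 6 (mod 9): 5·t ≡ 6 − 1 = 5 (mod 9).
    The inverse of 5 mod 9 is 2 (since 5·2 = 10 = 1·9 + 1), so t ≡ 2·5 = 10 ≡ 1 (mod 9).
    Then x = 1 + 5·1 = 6, valid modulo lcm(5, 9) = 45: x ≡ 6 (mod 45).
  Combine with x ≡ 6 (mod 8); new modulus lcm = 360.
    Write x = 6 + 45·t and substitute into x ≡ 6 (mod 8): 45·t ≡ 6 − 6 = 0 (mod 8).
    Reduce coefficients mod 8: 5·t ≡ 0 (mod 8).
    The inverse of 5 mod 8 is 5 (since 5·5 = 25 = 3·8 + 1), so t ≡ 5·0 = 0 ≡ 0 (mod 8).
    Then x = 6 + 45·0 = 6, valid modulo lcm(45, 8) = 360: x ≡ 6 (mod 360).
  Combine with x ≡ 7 (mod 17); new modulus lcm = 6120.
    Write x = 6 + 360·t and substitute into x ≡ 7 (mod 17): 360·t ≡ 7 − 6 = 1 (mod 17).
    Reduce coefficients mod 17: 3·t ≡ 1 (mod 17).
    The inverse of 3 mod 17 is 6 (since 3·6 = 18 = 1·17 + 1), so t ≡ 6·1 = 6 ≡ 6 (mod 17).
    Then x = 6 + 360·6 = 2166, valid modulo lcm(360, 17) = 6120: x ≡ 2166 (mod 6120).
  Combine with x ≡ 13 (mod 19); new modulus lcm = 116280.
    Write x = 2166 + 6120·t and substitute into x ≡ 13 (mod 19): 6120·t ≡ 13 − 2166 = -2153 (mod 19).
    Reduce coefficients mod 19: 2·t ≡ 13 (mod 19).
    The inverse of 2 mod 19 is 10 (since 2·10 = 20 = 1·19 + 1), so t ≡ 10·13 = 130 ≡ 16 (mod 19).
    Then x = 2166 + 6120·16 = 100086, valid modulo lcm(6120, 19) = 116280: x ≡ 100086 (mod 116280).
Verify against each original: 100086 mod 5 = 1, 100086 mod 9 = 6, 100086 mod 8 = 6, 100086 mod 17 = 7, 100086 mod 19 = 13.

x ≡ 100086 (mod 116280).


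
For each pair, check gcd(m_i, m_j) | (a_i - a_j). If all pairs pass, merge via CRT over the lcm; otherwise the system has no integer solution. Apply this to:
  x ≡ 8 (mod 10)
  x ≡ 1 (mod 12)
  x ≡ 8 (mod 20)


Moduli 10, 12, 20 are not pairwise coprime, so CRT works modulo lcm(m_i) when all pairwise compatibility conditions hold.
Pairwise compatibility: gcd(m_i, m_j) must divide a_i - a_j for every pair.
Merge one congruence at a time:
  Start: x ≡ 8 (mod 10).
  Combine with x ≡ 1 (mod 12): gcd(10, 12) = 2, and 1 - 8 = -7 is NOT divisible by 2.
    ⇒ system is inconsistent (no integer solution).

No solution (the system is inconsistent).


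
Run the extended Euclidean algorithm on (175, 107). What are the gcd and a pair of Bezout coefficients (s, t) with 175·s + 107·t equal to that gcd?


Euclidean algorithm on (175, 107) — divide until remainder is 0:
  175 = 1 · 107 + 68
  107 = 1 · 68 + 39
  68 = 1 · 39 + 29
  39 = 1 · 29 + 10
  29 = 2 · 10 + 9
  10 = 1 · 9 + 1
  9 = 9 · 1 + 0
gcd(175, 107) = 1.
Track Bezout coefficients alongside the remainders: start with r₀ = 175 = a·1 + b·0 (s = 1, t = 0) and r₁ = 107 = a·0 + b·1 (s = 0, t = 1); each new remainder r_{k+1} = r_{k-1} − q_k·r_k inherits s_{k+1} = s_{k-1} − q_k·s_k, t_{k+1} = t_{k-1} − q_k·t_k, so r_k = a·s_k + b·t_k at every step:
  q = 1: r = 68, s = 1 − 1·0 = 1, t = 0 − 1·1 = -1  (check: 175·1 + 107·(-1) = 68)
  q = 1: r = 39, s = 0 − 1·1 = -1, t = 1 − 1·(-1) = 2  (check: 175·(-1) + 107·2 = 39)
  q = 1: r = 29, s = 1 − 1·(-1) = 2, t = -1 − 1·2 = -3  (check: 175·2 + 107·(-3) = 29)
  q = 1: r = 10, s = -1 − 1·2 = -3, t = 2 − 1·(-3) = 5  (check: 175·(-3) + 107·5 = 10)
  q = 2: r = 9, s = 2 − 2·(-3) = 8, t = -3 − 2·5 = -13  (check: 175·8 + 107·(-13) = 9)
  q = 1: r = 1, s = -3 − 1·8 = -11, t = 5 − 1·(-13) = 18  (check: 175·(-11) + 107·18 = 1)
The row with r = 1 (the gcd) gives the Bezout coefficients s = -11, t = 18.
Result: 175 · (-11) + 107 · (18) = 1.

gcd(175, 107) = 1; s = -11, t = 18 (check: 175·(-11) + 107·18 = 1).


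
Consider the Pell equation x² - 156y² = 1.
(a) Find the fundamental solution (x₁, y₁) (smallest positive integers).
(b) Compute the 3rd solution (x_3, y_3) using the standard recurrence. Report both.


Step 1: Find the fundamental solution (x₁, y₁) of x² - 156y² = 1.
  Expand √156 as a continued fraction. a₀ = ⌊√156⌋ = 12; iterate m_{k+1} = d_k·a_k − m_k, d_{k+1} = (156 − m_{k+1}²)/d_k, a_{k+1} = ⌊(a₀ + m_{k+1})/d_{k+1}⌋ (starting m₀ = 0, d₀ = 1), with convergents p_k = a_k·p_{k-1} + p_{k-2}, q_k = a_k·q_{k-1} + q_{k-2} (p₋₁ = 1, q₋₁ = 0):
  k = 0: a₀ = 12; p₀/q₀ = 12/1; p₀² − 156·q₀² = 144 − 156 = -12.
  k = 1: m = 12, d = 12, a = ⌊(12 + 12)/12⌋ = 2; p/q = (2·12 + 1)/(2·1 + 0) = 25/2; p² − 156·q² = 625 − 624 = 1.
  The first convergent with p² − 156·q² = 1 gives the fundamental solution (x₁, y₁) = (25, 2).
Step 2: Apply the recurrence (x_{n+1}, y_{n+1}) = (x₁x_n + 156y₁y_n, x₁y_n + y₁x_n) repeatedly.
  From (x_1, y_1) = (25, 2): x_2 = 25·25 + 156·2·2 = 1249; y_2 = 25·2 + 2·25 = 100.
  From (x_2, y_2) = (1249, 100): x_3 = 25·1249 + 156·2·100 = 62425; y_3 = 25·100 + 2·1249 = 4998.
Step 3: Verify x_3² - 156·y_3² = 3896880625 - 3896880624 = 1 (should be 1). ✓

(x_1, y_1) = (25, 2); (x_3, y_3) = (62425, 4998).


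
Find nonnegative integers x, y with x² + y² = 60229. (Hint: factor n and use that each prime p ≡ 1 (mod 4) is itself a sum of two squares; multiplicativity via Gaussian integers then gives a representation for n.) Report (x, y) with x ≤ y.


Step 1: Factor n = 60229 = 13 · 41 · 113.
Step 2: Check the mod-4 condition on each prime factor: 13 ≡ 1 (mod 4), exponent 1; 41 ≡ 1 (mod 4), exponent 1; 113 ≡ 1 (mod 4), exponent 1.
All primes ≡ 3 (mod 4) appear to even exponent (or don't appear), so by the two-squares theorem n IS expressible as a sum of two squares.
Step 3: Build a representation. Here n = 13 · 41 · 113 is a product of primes ≡ 1 (mod 4). Each prime p ≡ 1 (mod 4) is itself a sum of two squares; find a² by testing p − a² for a perfect square:
  13: 13 − 1² = 12, 13 − 2² = 9 = 3² ⇒ 13 = 2² + 3².
  41: 41 − 1² = 40, 41 − 2² = 37, 41 − 3² = 32, 41 − 4² = 25 = 5² ⇒ 41 = 4² + 5².
  113: 113 − 1² = 112, 113 − 2² = 109, 113 − 3² = 104, 113 − 4² = 97, 113 − 5² = 88, 113 − 6² = 77, 113 − 7² = 64 = 8² ⇒ 113 = 7² + 8².
  Combine using the Brahmagupta–Fibonacci identity (a² + b²)(c² + d²) = (ac − bd)² + (ad + bc)² = (ac + bd)² + (ad − bc)²:
  13 · 41 = 533: from (2² + 3²)(4² + 5²), take (2·4 − 3·5, 2·5 + 3·4) = (8 − 15, 10 + 12) = (-7, 22); dropping signs (only squares matter) gives (7, 22); check 7² + 22² = 49 + 484 = 533 ✓.
  533 · 113 = 60229: from (7² + 22²)(7² + 8²), take (7·7 − 22·8, 7·8 + 22·7) = (49 − 176, 56 + 154) = (-127, 210); dropping signs (only squares matter) gives (127, 210); check 127² + 210² = 16129 + 44100 = 60229 ✓.
Step 4: Order so x ≤ y and verify: 127² + 210² = 16129 + 44100 = 60229 = n. ✓

n = 60229 = 127² + 210² (one valid representation with x ≤ y).


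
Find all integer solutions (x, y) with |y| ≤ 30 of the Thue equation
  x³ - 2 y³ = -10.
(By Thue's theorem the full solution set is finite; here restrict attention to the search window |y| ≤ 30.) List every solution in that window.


The equation is x³ - 2y³ = -10. For fixed y, x³ = 2·y³ − 10, so a solution requires the RHS to be a perfect cube.
Strategy: iterate y from -30 to 30, compute RHS = 2·y³ − 10, and check whether it is a (positive or negative) perfect cube.
Check small values of y:
  y = 0: RHS = -10 is not a perfect cube.
  y = 1: RHS = -8 = (-2)³ ⇒ x = -2 works.
  y = -1: RHS = -12 is not a perfect cube.
  y = 2: RHS = 6 is not a perfect cube.
  y = -2: RHS = -26 is not a perfect cube.
  y = 3: RHS = 44 is not a perfect cube.
  y = -3: RHS = -64 = (-4)³ ⇒ x = -4 works.
Continuing the search up to |y| = 30 finds no further solutions beyond those listed.
Collected solutions: (-2, 1), (-4, -3).

Solutions (with |y| ≤ 30): (-2, 1), (-4, -3).


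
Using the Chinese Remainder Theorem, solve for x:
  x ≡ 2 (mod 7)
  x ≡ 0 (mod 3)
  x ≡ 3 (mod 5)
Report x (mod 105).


Moduli 7, 3, 5 are pairwise coprime; by CRT there is a unique solution modulo M = 7 · 3 · 5 = 105.
Solve pairwise, accumulating the modulus:
  Start with x ≡ 2 (mod 7).
  Combine with x ≡ 0 (mod 3): since gcd(7, 3) = 1, we get a unique residue mod 21.
    Write x = 2 + 7·t and substitute into x ≡ 0 (mod 3): 7·t ≡ 0 − 2 = -2 (mod 3).
    Reduce coefficients mod 3: 1·t ≡ 1 (mod 3).
    So t ≡ 1 (mod 3).
    Then x = 2 + 7·1 = 9, valid modulo lcm(7, 3) = 21: x ≡ 9 (mod 21).
  Combine with x ≡ 3 (mod 5): since gcd(21, 5) = 1, we get a unique residue mod 105.
    Write x = 9 + 21·t and substitute into x ≡ 3 (mod 5): 21·t ≡ 3 − 9 = -6 (mod 5).
    Reduce coefficients mod 5: 1·t ≡ 4 (mod 5).
    So t ≡ 4 (mod 5).
    Then x = 9 + 21·4 = 93, valid modulo lcm(21, 5) = 105: x ≡ 93 (mod 105).
Verify: 93 mod 7 = 2 ✓, 93 mod 3 = 0 ✓, 93 mod 5 = 3 ✓.

x ≡ 93 (mod 105).


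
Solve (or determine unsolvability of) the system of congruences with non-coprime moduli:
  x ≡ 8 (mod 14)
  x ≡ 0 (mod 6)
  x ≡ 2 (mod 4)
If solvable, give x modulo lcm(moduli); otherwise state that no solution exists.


Moduli 14, 6, 4 are not pairwise coprime, so CRT works modulo lcm(m_i) when all pairwise compatibility conditions hold.
Pairwise compatibility: gcd(m_i, m_j) must divide a_i - a_j for every pair.
Merge one congruence at a time:
  Start: x ≡ 8 (mod 14).
  Combine with x ≡ 0 (mod 6): gcd(14, 6) = 2; 0 - 8 = -8, which IS divisible by 2, so compatible.
    Write x = 8 + 14·t and substitute into x ≡ 0 (mod 6): 14·t ≡ 0 − 8 = -8 (mod 6).
    Divide the congruence (and modulus) by g = 2: 7·t ≡ -4 (mod 3).
    Reduce coefficients mod 3: 1·t ≡ 2 (mod 3).
    So t ≡ 2 (mod 3).
    Then x = 8 + 14·2 = 36, valid modulo lcm(14, 6) = 42: x ≡ 36 (mod 42).
  Combine with x ≡ 2 (mod 4): gcd(42, 4) = 2; 2 - 36 = -34, which IS divisible by 2, so compatible.
    Write x = 36 + 42·t and substitute into x ≡ 2 (mod 4): 42·t ≡ 2 − 36 = -34 (mod 4).
    Divide the congruence (and modulus) by g = 2: 21·t ≡ -17 (mod 2).
    Reduce coefficients mod 2: 1·t ≡ 1 (mod 2).
    So t ≡ 1 (mod 2).
    Then x = 36 + 42·1 = 78, valid modulo lcm(42, 4) = 84: x ≡ 78 (mod 84).
Verify: 78 mod 14 = 8, 78 mod 6 = 0, 78 mod 4 = 2.

x ≡ 78 (mod 84).


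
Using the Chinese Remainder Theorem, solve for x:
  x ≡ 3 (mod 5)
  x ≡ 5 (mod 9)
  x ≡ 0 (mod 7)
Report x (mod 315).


Moduli 5, 9, 7 are pairwise coprime; by CRT there is a unique solution modulo M = 5 · 9 · 7 = 315.
Solve pairwise, accumulating the modulus:
  Start with x ≡ 3 (mod 5).
  Combine with x ≡ 5 (mod 9): since gcd(5, 9) = 1, we get a unique residue mod 45.
    Write x = 3 + 5·t and substitute into x ≡ 5 (mod 9): 5·t ≡ 5 − 3 = 2 (mod 9).
    The inverse of 5 mod 9 is 2 (since 5·2 = 10 = 1·9 + 1), so t ≡ 2·2 = 4 ≡ 4 (mod 9).
    Then x = 3 + 5·4 = 23, valid modulo lcm(5, 9) = 45: x ≡ 23 (mod 45).
  Combine with x ≡ 0 (mod 7): since gcd(45, 7) = 1, we get a unique residue mod 315.
    Write x = 23 + 45·t and substitute into x ≡ 0 (mod 7): 45·t ≡ 0 − 23 = -23 (mod 7).
    Reduce coefficients mod 7: 3·t ≡ 5 (mod 7).
    The inverse of 3 mod 7 is 5 (since 3·5 = 15 = 2·7 + 1), so t ≡ 5·5 = 25 ≡ 4 (mod 7).
    Then x = 23 + 45·4 = 203, valid modulo lcm(45, 7) = 315: x ≡ 203 (mod 315).
Verify: 203 mod 5 = 3 ✓, 203 mod 9 = 5 ✓, 203 mod 7 = 0 ✓.

x ≡ 203 (mod 315).


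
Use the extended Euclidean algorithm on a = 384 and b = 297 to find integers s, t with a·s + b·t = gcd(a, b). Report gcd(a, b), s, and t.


Euclidean algorithm on (384, 297) — divide until remainder is 0:
  384 = 1 · 297 + 87
  297 = 3 · 87 + 36
  87 = 2 · 36 + 15
  36 = 2 · 15 + 6
  15 = 2 · 6 + 3
  6 = 2 · 3 + 0
gcd(384, 297) = 3.
Track Bezout coefficients alongside the remainders: start with r₀ = 384 = a·1 + b·0 (s = 1, t = 0) and r₁ = 297 = a·0 + b·1 (s = 0, t = 1); each new remainder r_{k+1} = r_{k-1} − q_k·r_k inherits s_{k+1} = s_{k-1} − q_k·s_k, t_{k+1} = t_{k-1} − q_k·t_k, so r_k = a·s_k + b·t_k at every step:
  q = 1: r = 87, s = 1 − 1·0 = 1, t = 0 − 1·1 = -1  (check: 384·1 + 297·(-1) = 87)
  q = 3: r = 36, s = 0 − 3·1 = -3, t = 1 − 3·(-1) = 4  (check: 384·(-3) + 297·4 = 36)
  q = 2: r = 15, s = 1 − 2·(-3) = 7, t = -1 − 2·4 = -9  (check: 384·7 + 297·(-9) = 15)
  q = 2: r = 6, s = -3 − 2·7 = -17, t = 4 − 2·(-9) = 22  (check: 384·(-17) + 297·22 = 6)
  q = 2: r = 3, s = 7 − 2·(-17) = 41, t = -9 − 2·22 = -53  (check: 384·41 + 297·(-53) = 3)
The row with r = 3 (the gcd) gives the Bezout coefficients s = 41, t = -53.
Result: 384 · (41) + 297 · (-53) = 3.

gcd(384, 297) = 3; s = 41, t = -53 (check: 384·41 + 297·(-53) = 3).


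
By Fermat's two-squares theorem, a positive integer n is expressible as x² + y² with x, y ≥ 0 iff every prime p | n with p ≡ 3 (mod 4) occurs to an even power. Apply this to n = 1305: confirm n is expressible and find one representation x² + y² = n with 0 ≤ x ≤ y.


Step 1: Factor n = 1305 = 3^2 · 5 · 29.
Step 2: Check the mod-4 condition on each prime factor: 3 ≡ 3 (mod 4), exponent 2 (must be even); 5 ≡ 1 (mod 4), exponent 1; 29 ≡ 1 (mod 4), exponent 1.
All primes ≡ 3 (mod 4) appear to even exponent (or don't appear), so by the two-squares theorem n IS expressible as a sum of two squares.
Step 3: Build a representation. Group n = k² · m with k = 3 and m = 5 · 29 = 145 (a product of primes ≡ 1 (mod 4)); a representation of m scales to one of n via (k·x)² + (k·y)² = k²(x² + y²). Each prime p ≡ 1 (mod 4) is itself a sum of two squares; find a² by testing p − a² for a perfect square:
  5: 5 − 1² = 4 = 2² ⇒ 5 = 1² + 2².
  29: 29 − 1² = 28, 29 − 2² = 25 = 5² ⇒ 29 = 2² + 5².
  Combine using the Brahmagupta–Fibonacci identity (a² + b²)(c² + d²) = (ac − bd)² + (ad + bc)² = (ac + bd)² + (ad − bc)²:
  5 · 29 = 145: from (1² + 2²)(2² + 5²), take (1·2 − 2·5, 1·5 + 2·2) = (2 − 10, 5 + 4) = (-8, 9); dropping signs (only squares matter) gives (8, 9); check 8² + 9² = 64 + 81 = 145 ✓.
  Scale by k = 3: (3·8, 3·9) = (24, 27).
Step 4: Order so x ≤ y and verify: 24² + 27² = 576 + 729 = 1305 = n. ✓

n = 1305 = 24² + 27² (one valid representation with x ≤ y).


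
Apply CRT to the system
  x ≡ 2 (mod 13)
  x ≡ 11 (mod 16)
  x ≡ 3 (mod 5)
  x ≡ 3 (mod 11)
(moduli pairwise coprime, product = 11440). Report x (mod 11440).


Product of moduli M = 13 · 16 · 5 · 11 = 11440.
Merge one congruence at a time:
  Start: x ≡ 2 (mod 13).
  Combine with x ≡ 11 (mod 16); new modulus lcm = 208.
    Write x = 2 + 13·t and substitute into x ≡ 11 (mod 16): 13·t ≡ 11 − 2 = 9 (mod 16).
    The inverse of 13 mod 16 is 5 (since 13·5 = 65 = 4·16 + 1), so t ≡ 5·9 = 45 ≡ 13 (mod 16).
    Then x = 2 + 13·13 = 171, valid modulo lcm(13, 16) = 208: x ≡ 171 (mod 208).
  Combine with x ≡ 3 (mod 5); new modulus lcm = 1040.
    Write x = 171 + 208·t and substitute into x ≡ 3 (mod 5): 208·t ≡ 3 − 171 = -168 (mod 5).
    Reduce coefficients mod 5: 3·t ≡ 2 (mod 5).
    The inverse of 3 mod 5 is 2 (since 3·2 = 6 = 1·5 + 1), so t ≡ 2·2 = 4 ≡ 4 (mod 5).
    Then x = 171 + 208·4 = 1003, valid modulo lcm(208, 5) = 1040: x ≡ 1003 (mod 1040).
  Combine with x ≡ 3 (mod 11); new modulus lcm = 11440.
    Write x = 1003 + 1040·t and substitute into x ≡ 3 (mod 11): 1040·t ≡ 3 − 1003 = -1000 (mod 11).
    Reduce coefficients mod 11: 6·t ≡ 1 (mod 11).
    The inverse of 6 mod 11 is 2 (since 6·2 = 12 = 1·11 + 1), so t ≡ 2·1 = 2 ≡ 2 (mod 11).
    Then x = 1003 + 1040·2 = 3083, valid modulo lcm(1040, 11) = 11440: x ≡ 3083 (mod 11440).
Verify against each original: 3083 mod 13 = 2, 3083 mod 16 = 11, 3083 mod 5 = 3, 3083 mod 11 = 3.

x ≡ 3083 (mod 11440).


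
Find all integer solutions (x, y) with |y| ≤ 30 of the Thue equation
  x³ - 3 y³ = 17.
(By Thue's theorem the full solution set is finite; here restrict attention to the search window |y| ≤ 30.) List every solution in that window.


The equation is x³ - 3y³ = 17. For fixed y, x³ = 3·y³ + 17, so a solution requires the RHS to be a perfect cube.
Strategy: iterate y from -30 to 30, compute RHS = 3·y³ + 17, and check whether it is a (positive or negative) perfect cube.
Check small values of y:
  y = 0: RHS = 17 is not a perfect cube.
  y = 1: RHS = 20 is not a perfect cube.
  y = -1: RHS = 14 is not a perfect cube.
  y = 2: RHS = 41 is not a perfect cube.
  y = -2: RHS = -7 is not a perfect cube.
  y = 3: RHS = 98 is not a perfect cube.
  y = -3: RHS = -64 = (-4)³ ⇒ x = -4 works.
Continuing the search up to |y| = 30 finds no further solutions beyond those listed.
Collected solutions: (-4, -3).

Solutions (with |y| ≤ 30): (-4, -3).


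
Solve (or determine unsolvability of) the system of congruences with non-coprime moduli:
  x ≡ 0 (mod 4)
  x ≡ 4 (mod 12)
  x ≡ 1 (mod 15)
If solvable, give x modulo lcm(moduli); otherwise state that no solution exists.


Moduli 4, 12, 15 are not pairwise coprime, so CRT works modulo lcm(m_i) when all pairwise compatibility conditions hold.
Pairwise compatibility: gcd(m_i, m_j) must divide a_i - a_j for every pair.
Merge one congruence at a time:
  Start: x ≡ 0 (mod 4).
  Combine with x ≡ 4 (mod 12): gcd(4, 12) = 4; 4 - 0 = 4, which IS divisible by 4, so compatible.
    Write x = 0 + 4·t and substitute into x ≡ 4 (mod 12): 4·t ≡ 4 − 0 = 4 (mod 12).
    Divide the congruence (and modulus) by g = 4: 1·t ≡ 1 (mod 3).
    So t ≡ 1 (mod 3).
    Then x = 0 + 4·1 = 4, valid modulo lcm(4, 12) = 12: x ≡ 4 (mod 12).
  Combine with x ≡ 1 (mod 15): gcd(12, 15) = 3; 1 - 4 = -3, which IS divisible by 3, so compatible.
    Write x = 4 + 12·t and substitute into x ≡ 1 (mod 15): 12·t ≡ 1 − 4 = -3 (mod 15).
    Divide the congruence (and modulus) by g = 3: 4·t ≡ -1 (mod 5).
    Reduce coefficients mod 5: 4·t ≡ 4 (mod 5).
    The inverse of 4 mod 5 is 4 (since 4·4 = 16 = 3·5 + 1), so t ≡ 4·4 = 16 ≡ 1 (mod 5).
    Then x = 4 + 12·1 = 16, valid modulo lcm(12, 15) = 60: x ≡ 16 (mod 60).
Verify: 16 mod 4 = 0, 16 mod 12 = 4, 16 mod 15 = 1.

x ≡ 16 (mod 60).


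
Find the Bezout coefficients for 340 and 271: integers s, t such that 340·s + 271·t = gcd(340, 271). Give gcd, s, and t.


Euclidean algorithm on (340, 271) — divide until remainder is 0:
  340 = 1 · 271 + 69
  271 = 3 · 69 + 64
  69 = 1 · 64 + 5
  64 = 12 · 5 + 4
  5 = 1 · 4 + 1
  4 = 4 · 1 + 0
gcd(340, 271) = 1.
Track Bezout coefficients alongside the remainders: start with r₀ = 340 = a·1 + b·0 (s = 1, t = 0) and r₁ = 271 = a·0 + b·1 (s = 0, t = 1); each new remainder r_{k+1} = r_{k-1} − q_k·r_k inherits s_{k+1} = s_{k-1} − q_k·s_k, t_{k+1} = t_{k-1} − q_k·t_k, so r_k = a·s_k + b·t_k at every step:
  q = 1: r = 69, s = 1 − 1·0 = 1, t = 0 − 1·1 = -1  (check: 340·1 + 271·(-1) = 69)
  q = 3: r = 64, s = 0 − 3·1 = -3, t = 1 − 3·(-1) = 4  (check: 340·(-3) + 271·4 = 64)
  q = 1: r = 5, s = 1 − 1·(-3) = 4, t = -1 − 1·4 = -5  (check: 340·4 + 271·(-5) = 5)
  q = 12: r = 4, s = -3 − 12·4 = -51, t = 4 − 12·(-5) = 64  (check: 340·(-51) + 271·64 = 4)
  q = 1: r = 1, s = 4 − 1·(-51) = 55, t = -5 − 1·64 = -69  (check: 340·55 + 271·(-69) = 1)
The row with r = 1 (the gcd) gives the Bezout coefficients s = 55, t = -69.
Result: 340 · (55) + 271 · (-69) = 1.

gcd(340, 271) = 1; s = 55, t = -69 (check: 340·55 + 271·(-69) = 1).


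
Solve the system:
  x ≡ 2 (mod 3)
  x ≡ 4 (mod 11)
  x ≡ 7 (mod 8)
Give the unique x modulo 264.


Moduli 3, 11, 8 are pairwise coprime; by CRT there is a unique solution modulo M = 3 · 11 · 8 = 264.
Solve pairwise, accumulating the modulus:
  Start with x ≡ 2 (mod 3).
  Combine with x ≡ 4 (mod 11): since gcd(3, 11) = 1, we get a unique residue mod 33.
    Write x = 2 + 3·t and substitute into x ≡ 4 (mod 11): 3·t ≡ 4 − 2 = 2 (mod 11).
    The inverse of 3 mod 11 is 4 (since 3·4 = 12 = 1·11 + 1), so t ≡ 4·2 = 8 ≡ 8 (mod 11).
    Then x = 2 + 3·8 = 26, valid modulo lcm(3, 11) = 33: x ≡ 26 (mod 33).
  Combine with x ≡ 7 (mod 8): since gcd(33, 8) = 1, we get a unique residue mod 264.
    Write x = 26 + 33·t and substitute into x ≡ 7 (mod 8): 33·t ≡ 7 − 26 = -19 (mod 8).
    Reduce coefficients mod 8: 1·t ≡ 5 (mod 8).
    So t ≡ 5 (mod 8).
    Then x = 26 + 33·5 = 191, valid modulo lcm(33, 8) = 264: x ≡ 191 (mod 264).
Verify: 191 mod 3 = 2 ✓, 191 mod 11 = 4 ✓, 191 mod 8 = 7 ✓.

x ≡ 191 (mod 264).


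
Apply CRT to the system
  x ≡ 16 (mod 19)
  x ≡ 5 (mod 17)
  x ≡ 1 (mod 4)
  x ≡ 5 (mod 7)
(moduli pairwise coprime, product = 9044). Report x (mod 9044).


Product of moduli M = 19 · 17 · 4 · 7 = 9044.
Merge one congruence at a time:
  Start: x ≡ 16 (mod 19).
  Combine with x ≡ 5 (mod 17); new modulus lcm = 323.
    Write x = 16 + 19·t and substitute into x ≡ 5 (mod 17): 19·t ≡ 5 − 16 = -11 (mod 17).
    Reduce coefficients mod 17: 2·t ≡ 6 (mod 17).
    The inverse of 2 mod 17 is 9 (since 2·9 = 18 = 1·17 + 1), so t ≡ 9·6 = 54 ≡ 3 (mod 17).
    Then x = 16 + 19·3 = 73, valid modulo lcm(19, 17) = 323: x ≡ 73 (mod 323).
  Combine with x ≡ 1 (mod 4); new modulus lcm = 1292.
    Write x = 73 + 323·t and substitute into x ≡ 1 (mod 4): 323·t ≡ 1 − 73 = -72 (mod 4).
    Reduce coefficients mod 4: 3·t ≡ 0 (mod 4).
    The inverse of 3 mod 4 is 3 (since 3·3 = 9 = 2·4 + 1), so t ≡ 3·0 = 0 ≡ 0 (mod 4).
    Then x = 73 + 323·0 = 73, valid modulo lcm(323, 4) = 1292: x ≡ 73 (mod 1292).
  Combine with x ≡ 5 (mod 7); new modulus lcm = 9044.
    Write x = 73 + 1292·t and substitute into x ≡ 5 (mod 7): 1292·t ≡ 5 − 73 = -68 (mod 7).
    Reduce coefficients mod 7: 4·t ≡ 2 (mod 7).
    The inverse of 4 mod 7 is 2 (since 4·2 = 8 = 1·7 + 1), so t ≡ 2·2 = 4 ≡ 4 (mod 7).
    Then x = 73 + 1292·4 = 5241, valid modulo lcm(1292, 7) = 9044: x ≡ 5241 (mod 9044).
Verify against each original: 5241 mod 19 = 16, 5241 mod 17 = 5, 5241 mod 4 = 1, 5241 mod 7 = 5.

x ≡ 5241 (mod 9044).


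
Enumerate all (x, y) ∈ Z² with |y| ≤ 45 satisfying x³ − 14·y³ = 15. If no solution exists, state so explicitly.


The equation is x³ - 14y³ = 15. For fixed y, x³ = 14·y³ + 15, so a solution requires the RHS to be a perfect cube.
Strategy: iterate y from -45 to 45, compute RHS = 14·y³ + 15, and check whether it is a (positive or negative) perfect cube.
Check small values of y:
  y = 0: RHS = 15 is not a perfect cube.
  y = 1: RHS = 29 is not a perfect cube.
  y = -1: RHS = 1 = (1)³ ⇒ x = 1 works.
  y = 2: RHS = 127 is not a perfect cube.
  y = -2: RHS = -97 is not a perfect cube.
  y = 3: RHS = 393 is not a perfect cube.
  y = -3: RHS = -363 is not a perfect cube.
Continuing the search up to |y| = 45 finds no further solutions beyond those listed.
Collected solutions: (1, -1).

Solutions (with |y| ≤ 45): (1, -1).


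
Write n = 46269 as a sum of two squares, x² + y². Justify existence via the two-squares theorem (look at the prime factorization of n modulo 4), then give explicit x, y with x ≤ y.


Step 1: Factor n = 46269 = 3^2 · 53 · 97.
Step 2: Check the mod-4 condition on each prime factor: 3 ≡ 3 (mod 4), exponent 2 (must be even); 53 ≡ 1 (mod 4), exponent 1; 97 ≡ 1 (mod 4), exponent 1.
All primes ≡ 3 (mod 4) appear to even exponent (or don't appear), so by the two-squares theorem n IS expressible as a sum of two squares.
Step 3: Build a representation. Group n = k² · m with k = 3 and m = 53 · 97 = 5141 (a product of primes ≡ 1 (mod 4)); a representation of m scales to one of n via (k·x)² + (k·y)² = k²(x² + y²). Each prime p ≡ 1 (mod 4) is itself a sum of two squares; find a² by testing p − a² for a perfect square:
  53: 53 − 1² = 52, 53 − 2² = 49 = 7² ⇒ 53 = 2² + 7².
  97: 97 − 1² = 96, 97 − 2² = 93, 97 − 3² = 88, 97 − 4² = 81 = 9² ⇒ 97 = 4² + 9².
  Combine using the Brahmagupta–Fibonacci identity (a² + b²)(c² + d²) = (ac − bd)² + (ad + bc)² = (ac + bd)² + (ad − bc)²:
  53 · 97 = 5141: from (2² + 7²)(4² + 9²), take (2·4 − 7·9, 2·9 + 7·4) = (8 − 63, 18 + 28) = (-55, 46); dropping signs (only squares matter) gives (55, 46); check 55² + 46² = 3025 + 2116 = 5141 ✓.
  Scale by k = 3: (3·55, 3·46) = (165, 138).
Step 4: Order so x ≤ y and verify: 138² + 165² = 19044 + 27225 = 46269 = n. ✓

n = 46269 = 138² + 165² (one valid representation with x ≤ y).


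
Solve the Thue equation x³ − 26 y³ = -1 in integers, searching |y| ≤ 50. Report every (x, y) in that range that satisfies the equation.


The equation is x³ - 26y³ = -1. For fixed y, x³ = 26·y³ − 1, so a solution requires the RHS to be a perfect cube.
Strategy: iterate y from -50 to 50, compute RHS = 26·y³ − 1, and check whether it is a (positive or negative) perfect cube.
Check small values of y:
  y = 0: RHS = -1 = (-1)³ ⇒ x = -1 works.
  y = 1: RHS = 25 is not a perfect cube.
  y = -1: RHS = -27 = (-3)³ ⇒ x = -3 works.
  y = 2: RHS = 207 is not a perfect cube.
  y = -2: RHS = -209 is not a perfect cube.
  y = 3: RHS = 701 is not a perfect cube.
  y = -3: RHS = -703 is not a perfect cube.
Continuing the search up to |y| = 50 finds no further solutions beyond those listed.
Collected solutions: (-1, 0), (-3, -1).

Solutions (with |y| ≤ 50): (-1, 0), (-3, -1).


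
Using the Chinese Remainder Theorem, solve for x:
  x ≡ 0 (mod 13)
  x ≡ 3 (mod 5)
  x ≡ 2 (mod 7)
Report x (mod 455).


Moduli 13, 5, 7 are pairwise coprime; by CRT there is a unique solution modulo M = 13 · 5 · 7 = 455.
Solve pairwise, accumulating the modulus:
  Start with x ≡ 0 (mod 13).
  Combine with x ≡ 3 (mod 5): since gcd(13, 5) = 1, we get a unique residue mod 65.
    Write x = 0 + 13·t and substitute into x ≡ 3 (mod 5): 13·t ≡ 3 − 0 = 3 (mod 5).
    Reduce coefficients mod 5: 3·t ≡ 3 (mod 5).
    The inverse of 3 mod 5 is 2 (since 3·2 = 6 = 1·5 + 1), so t ≡ 2·3 = 6 ≡ 1 (mod 5).
    Then x = 0 + 13·1 = 13, valid modulo lcm(13, 5) = 65: x ≡ 13 (mod 65).
  Combine with x ≡ 2 (mod 7): since gcd(65, 7) = 1, we get a unique residue mod 455.
    Write x = 13 + 65·t and substitute into x ≡ 2 (mod 7): 65·t ≡ 2 − 13 = -11 (mod 7).
    Reduce coefficients mod 7: 2·t ≡ 3 (mod 7).
    The inverse of 2 mod 7 is 4 (since 2·4 = 8 = 1·7 + 1), so t ≡ 4·3 = 12 ≡ 5 (mod 7).
    Then x = 13 + 65·5 = 338, valid modulo lcm(65, 7) = 455: x ≡ 338 (mod 455).
Verify: 338 mod 13 = 0 ✓, 338 mod 5 = 3 ✓, 338 mod 7 = 2 ✓.

x ≡ 338 (mod 455).


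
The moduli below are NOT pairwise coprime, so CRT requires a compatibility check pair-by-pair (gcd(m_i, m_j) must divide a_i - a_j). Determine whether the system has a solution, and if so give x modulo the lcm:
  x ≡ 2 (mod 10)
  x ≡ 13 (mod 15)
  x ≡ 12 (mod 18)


Moduli 10, 15, 18 are not pairwise coprime, so CRT works modulo lcm(m_i) when all pairwise compatibility conditions hold.
Pairwise compatibility: gcd(m_i, m_j) must divide a_i - a_j for every pair.
Merge one congruence at a time:
  Start: x ≡ 2 (mod 10).
  Combine with x ≡ 13 (mod 15): gcd(10, 15) = 5, and 13 - 2 = 11 is NOT divisible by 5.
    ⇒ system is inconsistent (no integer solution).

No solution (the system is inconsistent).


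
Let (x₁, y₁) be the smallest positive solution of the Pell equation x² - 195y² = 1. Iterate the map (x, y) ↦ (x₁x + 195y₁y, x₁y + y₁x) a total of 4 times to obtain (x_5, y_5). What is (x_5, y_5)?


Step 1: Find the fundamental solution (x₁, y₁) of x² - 195y² = 1.
  Expand √195 as a continued fraction. a₀ = ⌊√195⌋ = 13; iterate m_{k+1} = d_k·a_k − m_k, d_{k+1} = (195 − m_{k+1}²)/d_k, a_{k+1} = ⌊(a₀ + m_{k+1})/d_{k+1}⌋ (starting m₀ = 0, d₀ = 1), with convergents p_k = a_k·p_{k-1} + p_{k-2}, q_k = a_k·q_{k-1} + q_{k-2} (p₋₁ = 1, q₋₁ = 0):
  k = 0: a₀ = 13; p₀/q₀ = 13/1; p₀² − 195·q₀² = 169 − 195 = -26.
  k = 1: m = 13, d = 26, a = ⌊(13 + 13)/26⌋ = 1; p/q = (1·13 + 1)/(1·1 + 0) = 14/1; p² − 195·q² = 196 − 195 = 1.
  The first convergent with p² − 195·q² = 1 gives the fundamental solution (x₁, y₁) = (14, 1).
Step 2: Apply the recurrence (x_{n+1}, y_{n+1}) = (x₁x_n + 195y₁y_n, x₁y_n + y₁x_n) repeatedly.
  From (x_1, y_1) = (14, 1): x_2 = 14·14 + 195·1·1 = 391; y_2 = 14·1 + 1·14 = 28.
  From (x_2, y_2) = (391, 28): x_3 = 14·391 + 195·1·28 = 10934; y_3 = 14·28 + 1·391 = 783.
  From (x_3, y_3) = (10934, 783): x_4 = 14·10934 + 195·1·783 = 305761; y_4 = 14·783 + 1·10934 = 21896.
  From (x_4, y_4) = (305761, 21896): x_5 = 14·305761 + 195·1·21896 = 8550374; y_5 = 14·21896 + 1·305761 = 612305.
Step 3: Verify x_5² - 195·y_5² = 73108895539876 - 73108895539875 = 1 (should be 1). ✓

(x_1, y_1) = (14, 1); (x_5, y_5) = (8550374, 612305).


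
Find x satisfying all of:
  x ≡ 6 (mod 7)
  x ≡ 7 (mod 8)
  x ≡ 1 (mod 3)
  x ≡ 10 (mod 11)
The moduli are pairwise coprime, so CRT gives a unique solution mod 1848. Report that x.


Product of moduli M = 7 · 8 · 3 · 11 = 1848.
Merge one congruence at a time:
  Start: x ≡ 6 (mod 7).
  Combine with x ≡ 7 (mod 8); new modulus lcm = 56.
    Write x = 6 + 7·t and substitute into x ≡ 7 (mod 8): 7·t ≡ 7 − 6 = 1 (mod 8).
    The inverse of 7 mod 8 is 7 (since 7·7 = 49 = 6·8 + 1), so t ≡ 7·1 = 7 ≡ 7 (mod 8).
    Then x = 6 + 7·7 = 55, valid modulo lcm(7, 8) = 56: x ≡ 55 (mod 56).
  Combine with x ≡ 1 (mod 3); new modulus lcm = 168.
    Write x = 55 + 56·t and substitute into x ≡ 1 (mod 3): 56·t ≡ 1 − 55 = -54 (mod 3).
    Reduce coefficients mod 3: 2·t ≡ 0 (mod 3).
    The inverse of 2 mod 3 is 2 (since 2·2 = 4 = 1·3 + 1), so t ≡ 2·0 = 0 ≡ 0 (mod 3).
    Then x = 55 + 56·0 = 55, valid modulo lcm(56, 3) = 168: x ≡ 55 (mod 168).
  Combine with x ≡ 10 (mod 11); new modulus lcm = 1848.
    Write x = 55 + 168·t and substitute into x ≡ 10 (mod 11): 168·t ≡ 10 − 55 = -45 (mod 11).
    Reduce coefficients mod 11: 3·t ≡ 10 (mod 11).
    The inverse of 3 mod 11 is 4 (since 3·4 = 12 = 1·11 + 1), so t ≡ 4·10 = 40 ≡ 7 (mod 11).
    Then x = 55 + 168·7 = 1231, valid modulo lcm(168, 11) = 1848: x ≡ 1231 (mod 1848).
Verify against each original: 1231 mod 7 = 6, 1231 mod 8 = 7, 1231 mod 3 = 1, 1231 mod 11 = 10.

x ≡ 1231 (mod 1848).


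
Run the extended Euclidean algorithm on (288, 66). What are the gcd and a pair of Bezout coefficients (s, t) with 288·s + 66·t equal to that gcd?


Euclidean algorithm on (288, 66) — divide until remainder is 0:
  288 = 4 · 66 + 24
  66 = 2 · 24 + 18
  24 = 1 · 18 + 6
  18 = 3 · 6 + 0
gcd(288, 66) = 6.
Track Bezout coefficients alongside the remainders: start with r₀ = 288 = a·1 + b·0 (s = 1, t = 0) and r₁ = 66 = a·0 + b·1 (s = 0, t = 1); each new remainder r_{k+1} = r_{k-1} − q_k·r_k inherits s_{k+1} = s_{k-1} − q_k·s_k, t_{k+1} = t_{k-1} − q_k·t_k, so r_k = a·s_k + b·t_k at every step:
  q = 4: r = 24, s = 1 − 4·0 = 1, t = 0 − 4·1 = -4  (check: 288·1 + 66·(-4) = 24)
  q = 2: r = 18, s = 0 − 2·1 = -2, t = 1 − 2·(-4) = 9  (check: 288·(-2) + 66·9 = 18)
  q = 1: r = 6, s = 1 − 1·(-2) = 3, t = -4 − 1·9 = -13  (check: 288·3 + 66·(-13) = 6)
The row with r = 6 (the gcd) gives the Bezout coefficients s = 3, t = -13.
Result: 288 · (3) + 66 · (-13) = 6.

gcd(288, 66) = 6; s = 3, t = -13 (check: 288·3 + 66·(-13) = 6).


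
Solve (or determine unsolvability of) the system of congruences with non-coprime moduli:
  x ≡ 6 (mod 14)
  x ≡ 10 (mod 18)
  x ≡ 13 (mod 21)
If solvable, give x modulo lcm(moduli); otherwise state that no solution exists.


Moduli 14, 18, 21 are not pairwise coprime, so CRT works modulo lcm(m_i) when all pairwise compatibility conditions hold.
Pairwise compatibility: gcd(m_i, m_j) must divide a_i - a_j for every pair.
Merge one congruence at a time:
  Start: x ≡ 6 (mod 14).
  Combine with x ≡ 10 (mod 18): gcd(14, 18) = 2; 10 - 6 = 4, which IS divisible by 2, so compatible.
    Write x = 6 + 14·t and substitute into x ≡ 10 (mod 18): 14·t ≡ 10 − 6 = 4 (mod 18).
    Divide the congruence (and modulus) by g = 2: 7·t ≡ 2 (mod 9).
    The inverse of 7 mod 9 is 4 (since 7·4 = 28 = 3·9 + 1), so t ≡ 4·2 = 8 ≡ 8 (mod 9).
    Then x = 6 + 14·8 = 118, valid modulo lcm(14, 18) = 126: x ≡ 118 (mod 126).
  Combine with x ≡ 13 (mod 21): gcd(126, 21) = 21; 13 - 118 = -105, which IS divisible by 21, so compatible.
    Write x = 118 + 126·t and substitute into x ≡ 13 (mod 21): 126·t ≡ 13 − 118 = -105 (mod 21).
    Divide the congruence (and modulus) by g = 21: 6·t ≡ -5 (mod 1).
    Modulo 1 every t works; take t = 0.
    Then x = 118 + 126·0 = 118, valid modulo lcm(126, 21) = 126: x ≡ 118 (mod 126).
Verify: 118 mod 14 = 6, 118 mod 18 = 10, 118 mod 21 = 13.

x ≡ 118 (mod 126).


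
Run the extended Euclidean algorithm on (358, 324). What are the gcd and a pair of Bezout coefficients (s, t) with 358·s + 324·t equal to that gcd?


Euclidean algorithm on (358, 324) — divide until remainder is 0:
  358 = 1 · 324 + 34
  324 = 9 · 34 + 18
  34 = 1 · 18 + 16
  18 = 1 · 16 + 2
  16 = 8 · 2 + 0
gcd(358, 324) = 2.
Track Bezout coefficients alongside the remainders: start with r₀ = 358 = a·1 + b·0 (s = 1, t = 0) and r₁ = 324 = a·0 + b·1 (s = 0, t = 1); each new remainder r_{k+1} = r_{k-1} − q_k·r_k inherits s_{k+1} = s_{k-1} − q_k·s_k, t_{k+1} = t_{k-1} − q_k·t_k, so r_k = a·s_k + b·t_k at every step:
  q = 1: r = 34, s = 1 − 1·0 = 1, t = 0 − 1·1 = -1  (check: 358·1 + 324·(-1) = 34)
  q = 9: r = 18, s = 0 − 9·1 = -9, t = 1 − 9·(-1) = 10  (check: 358·(-9) + 324·10 = 18)
  q = 1: r = 16, s = 1 − 1·(-9) = 10, t = -1 − 1·10 = -11  (check: 358·10 + 324·(-11) = 16)
  q = 1: r = 2, s = -9 − 1·10 = -19, t = 10 − 1·(-11) = 21  (check: 358·(-19) + 324·21 = 2)
The row with r = 2 (the gcd) gives the Bezout coefficients s = -19, t = 21.
Result: 358 · (-19) + 324 · (21) = 2.

gcd(358, 324) = 2; s = -19, t = 21 (check: 358·(-19) + 324·21 = 2).
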